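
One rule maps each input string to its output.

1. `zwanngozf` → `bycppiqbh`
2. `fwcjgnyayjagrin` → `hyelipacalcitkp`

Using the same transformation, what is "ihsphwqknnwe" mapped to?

Rule — shift every letter 2 places forward in the alphabet (wrapping around).
For "ihsphwqknnwe" the result is "kjurjysmppyg".

kjurjysmppyg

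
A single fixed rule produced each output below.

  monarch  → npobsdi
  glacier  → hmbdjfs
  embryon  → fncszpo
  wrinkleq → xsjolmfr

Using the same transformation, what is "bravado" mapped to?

csbwbep

Each output is the input with this applied: shift every letter 1 place forward in the alphabet (wrapping around).
So "bravado" becomes "csbwbep".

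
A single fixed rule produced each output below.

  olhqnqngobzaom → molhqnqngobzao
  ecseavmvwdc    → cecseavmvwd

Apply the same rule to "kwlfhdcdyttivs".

skwlfhdcdyttiv

In each case the input is transformed by: move the last character to the front.
For "kwlfhdcdyttivs" the result is "skwlfhdcdyttiv".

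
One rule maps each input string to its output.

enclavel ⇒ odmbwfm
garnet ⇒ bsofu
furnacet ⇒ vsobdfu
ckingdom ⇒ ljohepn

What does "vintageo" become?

joubhfp

Looking at the pairs, the operation is to shift every letter 1 place forward in the alphabet (wrapping around), then delete the first character.
Doing the same to "vintageo": "joubhfp".
(Check on "furnacet": → "gvsobdfu" → "vsobdfu" ✓)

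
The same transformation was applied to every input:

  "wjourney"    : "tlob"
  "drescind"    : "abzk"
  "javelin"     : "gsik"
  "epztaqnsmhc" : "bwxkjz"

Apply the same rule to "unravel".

rosi

The pattern: shift every letter 3 places backward in the alphabet (wrapping around), then keep every other character starting from the first (positions 1st, 3rd, 5th, ...).
Applying both steps to "unravel": "rkoxsbi", then "rosi".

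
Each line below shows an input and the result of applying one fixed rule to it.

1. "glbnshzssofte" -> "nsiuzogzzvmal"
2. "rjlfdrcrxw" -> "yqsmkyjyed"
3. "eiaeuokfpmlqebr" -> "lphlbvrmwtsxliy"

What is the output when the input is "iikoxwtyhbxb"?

pprvedafoiei

In each case the input is transformed by: shift every letter 7 places forward in the alphabet (wrapping around).
On "iikoxwtyhbxb" that produces "pprvedafoiei".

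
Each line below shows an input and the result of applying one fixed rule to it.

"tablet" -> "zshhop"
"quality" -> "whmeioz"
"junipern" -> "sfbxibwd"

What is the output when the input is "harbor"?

The pattern: move the last 3 characters to the front (rotate right by 3), then shift every letter 12 places backward in the alphabet (wrapping around).
"harbor" → "borhar" → "pcfvof".

pcfvof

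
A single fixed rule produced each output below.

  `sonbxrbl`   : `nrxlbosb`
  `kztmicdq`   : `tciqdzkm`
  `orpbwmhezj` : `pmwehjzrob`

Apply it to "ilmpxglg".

The pattern: swap each adjacent pair of characters (1↔2, 3↔4, ...), then move the first 3 characters to the end (rotate left by 3).
Applying both steps to "ilmpxglg": "lipmgxgl", then "mgxgllip".

mgxgllip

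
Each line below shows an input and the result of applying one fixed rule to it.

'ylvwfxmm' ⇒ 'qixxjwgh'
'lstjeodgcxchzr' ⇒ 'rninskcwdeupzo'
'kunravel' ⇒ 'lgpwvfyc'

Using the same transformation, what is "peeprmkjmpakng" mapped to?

uxalvyrappacxv

The pattern: swap the front and back halves of the string, then shift every letter 11 places forward in the alphabet (wrapping around).
On "peeprmkjmpakng": the first step gives "jmpakngpeeprmk", and the second then gives "uxalvyrappacxv".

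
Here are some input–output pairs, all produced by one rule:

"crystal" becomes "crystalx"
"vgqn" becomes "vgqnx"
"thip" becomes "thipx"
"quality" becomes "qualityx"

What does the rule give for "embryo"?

The rule is to append "x".
"embryo" → "embryox".

embryox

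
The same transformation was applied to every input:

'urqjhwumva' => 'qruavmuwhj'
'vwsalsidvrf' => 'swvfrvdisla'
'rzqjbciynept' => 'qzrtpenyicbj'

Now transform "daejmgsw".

The pattern: reverse the string, then move the last 3 characters to the front (rotate right by 3).
"daejmgsw" → "eadwsgmj".

eadwsgmj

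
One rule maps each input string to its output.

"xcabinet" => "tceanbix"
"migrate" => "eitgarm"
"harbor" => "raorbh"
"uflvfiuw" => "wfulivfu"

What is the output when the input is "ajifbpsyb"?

bjyisfpba

Looking at the pairs, the operation is to take characters alternately from the front and the back (1st, last, 2nd, 2nd-last, ...), then move the first character to the end.
On "ajifbpsyb": the first step gives "abjyisfpb", and the second then gives "bjyisfpba".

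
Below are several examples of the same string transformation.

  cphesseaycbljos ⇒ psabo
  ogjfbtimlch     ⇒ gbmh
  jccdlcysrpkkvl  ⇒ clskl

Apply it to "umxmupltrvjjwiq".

mutji

The rule is to keep one character in every 3, starting at position 2 (positions 2nd, 5th, 8th, ...).
Doing the same to "umxmupltrvjjwiq": "mutji".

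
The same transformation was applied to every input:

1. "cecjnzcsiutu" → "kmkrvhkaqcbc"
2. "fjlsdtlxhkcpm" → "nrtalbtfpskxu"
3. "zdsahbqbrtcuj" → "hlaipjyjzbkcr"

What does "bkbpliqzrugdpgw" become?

jsjxtqyhzcolxoe

The pattern: shift every letter 8 places forward in the alphabet (wrapping around).
"bkbpliqzrugdpgw" → "jsjxtqyhzcolxoe".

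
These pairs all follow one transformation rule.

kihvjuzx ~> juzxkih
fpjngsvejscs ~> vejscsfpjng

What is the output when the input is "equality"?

lityequ

Each output is the input with this applied: swap the front and back halves of the string, then delete the last character.
"equality" → "lityequa" → "lityequ".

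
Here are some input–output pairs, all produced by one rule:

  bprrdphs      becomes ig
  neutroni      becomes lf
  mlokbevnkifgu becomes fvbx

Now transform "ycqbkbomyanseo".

hspj

The transformation: keep one character in every 3, starting at position 3 (positions 3rd, 6th, 9th, ...), then shift every letter 9 places backward in the alphabet (wrapping around).
Applying that to "ycqbkbomyanseo" gives "hspj".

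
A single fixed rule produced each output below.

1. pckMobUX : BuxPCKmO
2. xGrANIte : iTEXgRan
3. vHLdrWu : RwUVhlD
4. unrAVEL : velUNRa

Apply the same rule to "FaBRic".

What's happening: flip the case of every letter, then move the last 3 characters to the front (rotate right by 3).
Applying both steps to "FaBRic": "fAbrIC", then "rICfAb".
(Check on "pckMobUX": → "PCKmOBux" → "BuxPCKmO" ✓)

rICfAb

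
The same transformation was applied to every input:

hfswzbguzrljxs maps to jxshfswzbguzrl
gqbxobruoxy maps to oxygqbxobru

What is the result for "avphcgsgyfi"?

In each case the input is transformed by: move the last 3 characters to the front (rotate right by 3).
On "avphcgsgyfi" that produces "yfiavphcgsg".

yfiavphcgsg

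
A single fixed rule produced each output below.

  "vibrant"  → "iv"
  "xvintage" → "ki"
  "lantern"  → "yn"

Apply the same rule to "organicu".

be

The pattern: shift every letter 13 places forward in the alphabet (wrapping around) — i.e. ROT13, then keep only the first 2 characters.
Working it through for "organicu": intermediate "betnavph", final "be".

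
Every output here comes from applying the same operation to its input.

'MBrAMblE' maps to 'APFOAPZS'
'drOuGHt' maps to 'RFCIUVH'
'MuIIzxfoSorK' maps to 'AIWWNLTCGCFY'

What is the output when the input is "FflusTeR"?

Rule — shift every letter 12 places backward in the alphabet (wrapping around), then convert every letter to uppercase.
For "FflusTeR", step one produces "TtzigHsF"; step two turns that into "TTZIGHSF".

TTZIGHSF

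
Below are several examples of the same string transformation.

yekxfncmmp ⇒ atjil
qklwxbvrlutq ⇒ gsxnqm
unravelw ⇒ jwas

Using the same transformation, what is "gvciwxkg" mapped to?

retc

Looking at the pairs, the operation is to shift every letter 4 places backward in the alphabet (wrapping around), then keep every other character starting from the second (positions 2nd, 4th, 6th, ...).
On "gvciwxkg": the first step gives "cryestgc", and the second then gives "retc".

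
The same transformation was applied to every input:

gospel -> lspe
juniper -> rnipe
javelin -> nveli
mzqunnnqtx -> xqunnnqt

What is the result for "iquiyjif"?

Each output is the input with this applied: delete the first 2 characters, then move the last character to the front.
On "iquiyjif": the first step gives "uiyjif", and the second then gives "fuiyji".

fuiyji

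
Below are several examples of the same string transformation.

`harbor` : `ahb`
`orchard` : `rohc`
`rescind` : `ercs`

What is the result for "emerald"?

The rule is to swap each adjacent pair of characters (1↔2, 3↔4, ...), then delete the last 3 characters.
For "emerald" the result is "mere".
(Check on "rescind": → "ercsnid" → "ercs" ✓)

mere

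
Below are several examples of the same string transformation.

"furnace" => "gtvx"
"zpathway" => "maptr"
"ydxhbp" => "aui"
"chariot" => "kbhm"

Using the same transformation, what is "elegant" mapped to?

In each case the input is transformed by: delete the first 3 characters, then shift every letter 7 places backward in the alphabet (wrapping around).
"elegant" → "gant" → "ztgm".

ztgm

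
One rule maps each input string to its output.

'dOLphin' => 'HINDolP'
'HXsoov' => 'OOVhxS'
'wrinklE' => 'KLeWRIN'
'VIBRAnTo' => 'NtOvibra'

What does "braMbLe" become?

BlEBRAm

The transformation: flip the case of every letter, then move the last 3 characters to the front (rotate right by 3).
Starting from "braMbLe": after the first operation, "BRAmBlE"; after the second, "BlEBRAm".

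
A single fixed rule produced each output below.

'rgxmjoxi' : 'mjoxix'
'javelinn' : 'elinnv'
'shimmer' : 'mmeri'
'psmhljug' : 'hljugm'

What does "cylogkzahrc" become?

ogkzahrcl

What's happening: delete the first 2 characters, then move the first character to the end.
For "cylogkzahrc", step one produces "logkzahrc"; step two turns that into "ogkzahrcl".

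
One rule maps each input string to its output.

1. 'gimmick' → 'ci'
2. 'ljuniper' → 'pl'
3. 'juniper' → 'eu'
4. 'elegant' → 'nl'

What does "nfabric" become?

What's happening: move the first 3 characters to the end (rotate left by 3), then keep one character in every 3, starting at position 3 (positions 3rd, 6th, 9th, ...).
Starting from "nfabric": after the first operation, "bricnfa"; after the second, "if".

if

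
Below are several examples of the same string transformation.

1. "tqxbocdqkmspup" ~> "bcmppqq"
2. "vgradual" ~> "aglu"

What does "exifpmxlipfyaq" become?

Each output is the input with this applied: keep every other character starting from the second (positions 2nd, 4th, 6th, ...), then sort the characters into alphabetical order.
Starting from "exifpmxlipfyaq": after the first operation, "xfmlpyq"; after the second, "flmpqxy".
(Check on "vgradual": → "gaul" → "aglu" ✓)

flmpqxy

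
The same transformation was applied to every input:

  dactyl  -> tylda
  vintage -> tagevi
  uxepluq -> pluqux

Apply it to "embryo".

In each case the input is transformed by: move the first 2 characters to the end (rotate left by 2), then delete the first character.
For "embryo" the result is "ryoem".

ryoem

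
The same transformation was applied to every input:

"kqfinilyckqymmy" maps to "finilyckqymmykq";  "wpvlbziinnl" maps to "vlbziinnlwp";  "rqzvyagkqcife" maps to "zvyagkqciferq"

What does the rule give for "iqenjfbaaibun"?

enjfbaaibuniq

Each output is the input with this applied: move the first 2 characters to the end (rotate left by 2).
For "iqenjfbaaibun" the result is "enjfbaaibuniq".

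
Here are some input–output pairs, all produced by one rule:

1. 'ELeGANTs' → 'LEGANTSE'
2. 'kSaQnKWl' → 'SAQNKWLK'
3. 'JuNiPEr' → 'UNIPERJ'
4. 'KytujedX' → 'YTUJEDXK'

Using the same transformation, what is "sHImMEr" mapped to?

What's happening: move the first character to the end, then convert every letter to uppercase.
Starting from "sHImMEr": after the first operation, "HImMErs"; after the second, "HIMMERS".
(Check on "kSaQnKWl": → "SaQnKWlk" → "SAQNKWLK" ✓)

HIMMERS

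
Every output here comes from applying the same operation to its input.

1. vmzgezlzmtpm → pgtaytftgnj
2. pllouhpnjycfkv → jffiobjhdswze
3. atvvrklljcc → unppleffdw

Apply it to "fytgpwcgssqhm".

In each case the input is transformed by: shift every letter 6 places backward in the alphabet (wrapping around), then delete the last character.
So "fytgpwcgssqhm" becomes "zsnajqwammkb".

zsnajqwammkb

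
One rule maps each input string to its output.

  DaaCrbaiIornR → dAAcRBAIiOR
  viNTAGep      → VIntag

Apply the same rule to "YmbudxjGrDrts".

Looking at the pairs, the operation is to delete the last 2 characters, then flip the case of every letter.
Applying that to "YmbudxjGrDrts" gives "yMBUDXJgRdR".

yMBUDXJgRdR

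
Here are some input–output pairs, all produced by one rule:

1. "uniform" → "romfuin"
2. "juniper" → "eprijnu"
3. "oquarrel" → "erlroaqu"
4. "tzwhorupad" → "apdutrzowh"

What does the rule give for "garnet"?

entrga

Looking at the pairs, the operation is to move the last 2 characters to the front (rotate right by 2), then take characters alternately from the front and the back (1st, last, 2nd, 2nd-last, ...).
Working it through for "garnet": intermediate "etgarn", final "entrga".
(Check on "uniform": → "rmunifo" → "romfuin" ✓)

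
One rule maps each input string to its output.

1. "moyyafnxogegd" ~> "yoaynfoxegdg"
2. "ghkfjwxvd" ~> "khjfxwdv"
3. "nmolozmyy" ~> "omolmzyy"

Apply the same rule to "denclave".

nelcvae

Rule — delete the first character, then swap each adjacent pair of characters (1↔2, 3↔4, ...).
Working it through for "denclave": intermediate "enclave", final "nelcvae".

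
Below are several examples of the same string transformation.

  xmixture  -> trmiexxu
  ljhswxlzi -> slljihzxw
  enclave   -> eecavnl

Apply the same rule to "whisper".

pihewsr

The pattern: sort the characters into reverse alphabetical order, then move the first 3 characters to the end (rotate left by 3).
"whisper" → "pihewsr".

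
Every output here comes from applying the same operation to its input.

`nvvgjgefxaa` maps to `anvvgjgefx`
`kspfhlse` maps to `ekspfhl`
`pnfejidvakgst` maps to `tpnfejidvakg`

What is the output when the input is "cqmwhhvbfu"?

ucqmwhhvb

Each output is the input with this applied: move the last 2 characters to the front (rotate right by 2), then delete the first character.
Working it through for "cqmwhhvbfu": intermediate "fucqmwhhvb", final "ucqmwhhvb".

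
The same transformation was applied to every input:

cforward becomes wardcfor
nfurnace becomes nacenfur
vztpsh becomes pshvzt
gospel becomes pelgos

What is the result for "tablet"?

Rule — swap the front and back halves of the string.
On "tablet" that produces "lettab".

lettab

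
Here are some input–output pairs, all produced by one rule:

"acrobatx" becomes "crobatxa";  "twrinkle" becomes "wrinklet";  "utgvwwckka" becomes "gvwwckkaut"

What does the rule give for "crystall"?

rystallc

The transformation: swap the front and back halves of the string, then move the last 3 characters to the front (rotate right by 3).
"crystall" → "tallcrys" → "rystallc".
(Check on "twrinkle": → "nkletwri" → "wrinklet" ✓)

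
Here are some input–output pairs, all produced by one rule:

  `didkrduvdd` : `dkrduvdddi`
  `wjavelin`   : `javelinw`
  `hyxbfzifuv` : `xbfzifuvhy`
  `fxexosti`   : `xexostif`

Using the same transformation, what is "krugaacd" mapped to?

rugaacdk

What's happening: move the last 3 characters to the front (rotate right by 3), then swap the front and back halves of the string.
Doing the same to "krugaacd": "rugaacdk".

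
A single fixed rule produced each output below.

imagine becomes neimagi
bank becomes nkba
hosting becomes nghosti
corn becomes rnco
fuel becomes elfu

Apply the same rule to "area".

Rule — move the last 2 characters to the front (rotate right by 2).
On "area" that produces "eaar".

eaar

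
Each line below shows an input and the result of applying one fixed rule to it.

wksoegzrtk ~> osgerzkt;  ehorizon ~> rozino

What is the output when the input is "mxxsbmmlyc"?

sxmblmcy

Looking at the pairs, the operation is to swap each adjacent pair of characters (1↔2, 3↔4, ...), then delete the first 2 characters.
Working it through for "mxxsbmmlyc": intermediate "xmsxmblmcy", final "sxmblmcy".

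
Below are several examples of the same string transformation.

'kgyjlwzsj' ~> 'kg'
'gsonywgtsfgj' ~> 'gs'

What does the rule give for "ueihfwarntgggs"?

ue

Each output is the input with this applied: keep only the first 2 characters.
For "ueihfwarntgggs" the result is "ue".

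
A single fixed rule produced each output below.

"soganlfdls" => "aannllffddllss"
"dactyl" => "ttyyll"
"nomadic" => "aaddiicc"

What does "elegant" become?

Rule — delete the first 3 characters, then double every character.
Applying both steps to "elegant": "gant", then "ggaanntt".

ggaanntt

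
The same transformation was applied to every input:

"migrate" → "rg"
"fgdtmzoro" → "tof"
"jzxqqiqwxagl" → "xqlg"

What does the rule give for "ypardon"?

Each output is the input with this applied: sort the characters into reverse alphabetical order, then keep one character in every 3, starting at position 2 (positions 2nd, 5th, 8th, ...).
Working it through for "ypardon": intermediate "yrponda", final "rn".
(Check on "fgdtmzoro": → "ztroomgfd" → "tof" ✓)

rn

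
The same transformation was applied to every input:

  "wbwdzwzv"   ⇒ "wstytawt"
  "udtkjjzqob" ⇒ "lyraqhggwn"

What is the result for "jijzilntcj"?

zggfgwfikq

The transformation: shift every letter 3 places backward in the alphabet (wrapping around), then move the last 2 characters to the front (rotate right by 2).
For "jijzilntcj", step one produces "gfgwfikqzg"; step two turns that into "zggfgwfikq".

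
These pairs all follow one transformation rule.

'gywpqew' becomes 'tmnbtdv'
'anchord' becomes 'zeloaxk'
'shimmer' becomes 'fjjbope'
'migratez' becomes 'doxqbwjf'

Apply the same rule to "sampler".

Rule — shift every letter 3 places backward in the alphabet (wrapping around), then move the first 2 characters to the end (rotate left by 2).
"sampler" → "pxjmibo" → "jmibopx".

jmibopx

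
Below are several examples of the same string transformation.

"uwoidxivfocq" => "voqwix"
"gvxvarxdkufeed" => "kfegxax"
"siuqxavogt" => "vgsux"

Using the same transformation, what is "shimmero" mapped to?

eohm

Looking at the pairs, the operation is to swap the front and back halves of the string, then keep every other character starting from the second (positions 2nd, 4th, 6th, ...).
For "shimmero", step one produces "meroshim"; step two turns that into "eohm".
(Check on "uwoidxivfocq": → "ivfocquwoidx" → "voqwix" ✓)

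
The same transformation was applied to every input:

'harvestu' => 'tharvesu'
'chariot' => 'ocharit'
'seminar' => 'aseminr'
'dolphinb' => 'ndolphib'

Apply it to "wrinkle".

lwrinke

The rule is to move the last character to the front, then swap the first and last characters.
Applying both steps to "wrinkle": "ewrinkl", then "lwrinke".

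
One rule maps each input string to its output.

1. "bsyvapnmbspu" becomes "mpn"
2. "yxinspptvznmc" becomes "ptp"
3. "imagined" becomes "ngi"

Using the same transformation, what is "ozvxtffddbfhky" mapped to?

Each output is the input with this applied: take characters alternately from the front and the back (1st, last, 2nd, 2nd-last, ...), then keep only the last 3 characters.
On "ozvxtffddbfhky": the first step gives "oyzkvhxftbfdfd", and the second then gives "dfd".

dfd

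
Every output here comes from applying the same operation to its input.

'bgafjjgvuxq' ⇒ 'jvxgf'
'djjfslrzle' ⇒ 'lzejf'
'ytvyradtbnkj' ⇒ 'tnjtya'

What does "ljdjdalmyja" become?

amjjj

The transformation: keep every other character starting from the second (positions 2nd, 4th, 6th, ...), then move the last 3 characters to the front (rotate right by 3).
On "ljdjdalmyja": the first step gives "jjamj", and the second then gives "amjjj".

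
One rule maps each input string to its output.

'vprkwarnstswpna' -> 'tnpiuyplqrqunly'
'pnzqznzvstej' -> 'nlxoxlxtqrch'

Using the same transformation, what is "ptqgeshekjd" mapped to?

nroecqfcihb

The pattern: shift every letter 2 places backward in the alphabet (wrapping around).
"ptqgeshekjd" → "nroecqfcihb".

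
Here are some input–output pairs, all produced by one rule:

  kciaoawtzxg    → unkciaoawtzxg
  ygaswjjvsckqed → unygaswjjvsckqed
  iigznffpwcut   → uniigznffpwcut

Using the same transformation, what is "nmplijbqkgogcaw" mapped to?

Looking at the pairs, the operation is to prepend "un".
Applying that to "nmplijbqkgogcaw" gives "unnmplijbqkgogcaw".

unnmplijbqkgogcaw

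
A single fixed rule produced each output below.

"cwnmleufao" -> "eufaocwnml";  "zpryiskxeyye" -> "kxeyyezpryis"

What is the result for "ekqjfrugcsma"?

ugcsmaekqjfr

The rule is to swap the front and back halves of the string.
So "ekqjfrugcsma" becomes "ugcsmaekqjfr".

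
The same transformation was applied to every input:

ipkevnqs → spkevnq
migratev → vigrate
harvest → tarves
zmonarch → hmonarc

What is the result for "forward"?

The transformation: delete the first character, then move the last character to the front.
Applying that to "forward" gives "dorwar".

dorwar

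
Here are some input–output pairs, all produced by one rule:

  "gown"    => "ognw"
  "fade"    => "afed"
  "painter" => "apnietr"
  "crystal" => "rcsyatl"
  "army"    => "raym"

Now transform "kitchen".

ikctehn

The pattern: swap each adjacent pair of characters (1↔2, 3↔4, ...).
For "kitchen" the result is "ikctehn".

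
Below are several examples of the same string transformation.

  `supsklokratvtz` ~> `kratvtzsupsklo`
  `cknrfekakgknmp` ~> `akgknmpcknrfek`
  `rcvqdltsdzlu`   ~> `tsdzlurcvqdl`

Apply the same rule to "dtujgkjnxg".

kjnxgdtujg

The pattern: swap the front and back halves of the string.
"dtujgkjnxg" → "kjnxgdtujg".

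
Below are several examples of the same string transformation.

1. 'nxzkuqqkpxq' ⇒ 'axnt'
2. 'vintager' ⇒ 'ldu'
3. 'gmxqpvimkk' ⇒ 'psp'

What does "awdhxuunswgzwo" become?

zaqjr

Each output is the input with this applied: shift every letter 3 places forward in the alphabet (wrapping around), then keep one character in every 3, starting at position 2 (positions 2nd, 5th, 8th, ...).
On "awdhxuunswgzwo": the first step gives "dzgkaxxqvzjczr", and the second then gives "zaqjr".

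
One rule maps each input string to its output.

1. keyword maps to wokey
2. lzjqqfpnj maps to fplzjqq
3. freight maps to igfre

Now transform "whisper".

spwhi

Rule — delete the last 2 characters, then move the last 2 characters to the front (rotate right by 2).
Working it through for "whisper": intermediate "whisp", final "spwhi".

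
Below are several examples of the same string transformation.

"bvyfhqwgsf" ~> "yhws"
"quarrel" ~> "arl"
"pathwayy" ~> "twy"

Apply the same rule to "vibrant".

What's happening: keep every other character starting from the first (positions 1st, 3rd, 5th, ...), then delete the first character.
On "vibrant": the first step gives "vbat", and the second then gives "bat".

bat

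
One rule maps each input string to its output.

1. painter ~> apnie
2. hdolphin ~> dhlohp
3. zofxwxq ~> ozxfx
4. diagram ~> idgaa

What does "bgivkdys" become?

The rule is to swap each adjacent pair of characters (1↔2, 3↔4, ...), then delete the last 2 characters.
Doing the same to "bgivkdys": "gbvidk".

gbvidk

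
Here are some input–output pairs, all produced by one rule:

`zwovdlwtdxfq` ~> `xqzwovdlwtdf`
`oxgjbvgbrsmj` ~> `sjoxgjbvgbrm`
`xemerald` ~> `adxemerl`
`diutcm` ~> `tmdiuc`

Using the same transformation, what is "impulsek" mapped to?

The transformation: move the last 2 characters to the front (rotate right by 2), then swap the first and last characters.
For "impulsek", step one produces "ekimpuls"; step two turns that into "skimpule".

skimpule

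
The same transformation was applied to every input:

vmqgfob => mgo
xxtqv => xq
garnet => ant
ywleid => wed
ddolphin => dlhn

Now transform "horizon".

What's happening: keep every other character starting from the second (positions 2nd, 4th, 6th, ...).
Applying that to "horizon" gives "oio".

oio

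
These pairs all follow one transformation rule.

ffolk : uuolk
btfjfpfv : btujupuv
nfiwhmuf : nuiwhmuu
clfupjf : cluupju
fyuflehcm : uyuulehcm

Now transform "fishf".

The pattern: replace every "f" with "u".
So "fishf" becomes "uishu".

uishu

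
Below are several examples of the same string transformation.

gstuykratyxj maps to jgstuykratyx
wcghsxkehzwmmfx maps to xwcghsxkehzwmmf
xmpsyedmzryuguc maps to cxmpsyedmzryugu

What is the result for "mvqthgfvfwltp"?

In each case the input is transformed by: move the last character to the front.
Doing the same to "mvqthgfvfwltp": "pmvqthgfvfwlt".

pmvqthgfvfwlt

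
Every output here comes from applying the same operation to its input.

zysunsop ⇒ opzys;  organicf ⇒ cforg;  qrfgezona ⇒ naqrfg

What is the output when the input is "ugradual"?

alugr

The transformation: move the last 2 characters to the front (rotate right by 2), then delete the last 3 characters.
Working it through for "ugradual": intermediate "alugradu", final "alugr".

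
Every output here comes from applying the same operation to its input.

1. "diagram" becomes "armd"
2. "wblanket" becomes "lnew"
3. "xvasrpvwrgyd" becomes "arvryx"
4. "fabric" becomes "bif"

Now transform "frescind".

ecnf

The rule is to keep every other character starting from the first (positions 1st, 3rd, 5th, ...), then move the first character to the end.
Working it through for "frescind": intermediate "fecn", final "ecnf".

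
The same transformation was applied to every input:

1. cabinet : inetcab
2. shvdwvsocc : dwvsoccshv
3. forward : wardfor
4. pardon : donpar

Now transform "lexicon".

iconlex

Looking at the pairs, the operation is to move the first 3 characters to the end (rotate left by 3).
"lexicon" → "iconlex".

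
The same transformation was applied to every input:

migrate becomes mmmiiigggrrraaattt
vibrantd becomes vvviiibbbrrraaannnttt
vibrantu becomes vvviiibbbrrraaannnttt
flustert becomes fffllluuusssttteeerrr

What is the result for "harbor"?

Looking at the pairs, the operation is to delete the last character, then repeat every character 3 times.
Applying both steps to "harbor": "harbo", then "hhhaaarrrbbbooo".

hhhaaarrrbbbooo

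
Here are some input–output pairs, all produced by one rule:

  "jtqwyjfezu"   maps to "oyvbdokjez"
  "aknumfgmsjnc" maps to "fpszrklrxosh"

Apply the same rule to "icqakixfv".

What's happening: shift every letter 5 places forward in the alphabet (wrapping around).
"icqakixfv" → "nhvfpncka".

nhvfpncka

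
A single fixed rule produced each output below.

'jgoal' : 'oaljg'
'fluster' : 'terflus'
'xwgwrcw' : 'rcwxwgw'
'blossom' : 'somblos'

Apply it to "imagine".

Each output is the input with this applied: move the last 3 characters to the front (rotate right by 3).
Doing the same to "imagine": "ineimag".

ineimag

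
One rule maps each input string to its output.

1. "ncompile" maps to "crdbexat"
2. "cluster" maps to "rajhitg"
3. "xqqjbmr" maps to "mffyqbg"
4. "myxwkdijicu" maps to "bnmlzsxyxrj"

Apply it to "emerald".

tbtgpas

The transformation: shift every letter 11 places backward in the alphabet (wrapping around).
For "emerald" the result is "tbtgpas".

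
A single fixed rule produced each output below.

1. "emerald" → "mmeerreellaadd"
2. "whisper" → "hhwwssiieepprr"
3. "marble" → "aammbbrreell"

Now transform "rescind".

In each case the input is transformed by: swap each adjacent pair of characters (1↔2, 3↔4, ...), then double every character.
On "rescind": the first step gives "ercsnid", and the second then gives "eerrccssnniidd".

eerrccssnniidd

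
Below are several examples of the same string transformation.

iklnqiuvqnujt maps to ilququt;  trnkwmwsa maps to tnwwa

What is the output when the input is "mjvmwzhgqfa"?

Rule — keep every other character starting from the first (positions 1st, 3rd, 5th, ...).
On "mjvmwzhgqfa" that produces "mvwhqa".

mvwhqa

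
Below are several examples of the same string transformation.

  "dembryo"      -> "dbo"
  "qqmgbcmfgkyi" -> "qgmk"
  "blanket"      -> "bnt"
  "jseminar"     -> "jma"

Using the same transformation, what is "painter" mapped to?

Looking at the pairs, the operation is to keep one character in every 3, starting at position 1 (positions 1st, 4th, 7th, ...).
Doing the same to "painter": "pnr".

pnr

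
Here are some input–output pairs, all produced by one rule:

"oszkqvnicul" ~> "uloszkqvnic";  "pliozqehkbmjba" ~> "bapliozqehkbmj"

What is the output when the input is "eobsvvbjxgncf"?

cfeobsvvbjxgn

Rule — move the last 2 characters to the front (rotate right by 2).
Doing the same to "eobsvvbjxgncf": "cfeobsvvbjxgn".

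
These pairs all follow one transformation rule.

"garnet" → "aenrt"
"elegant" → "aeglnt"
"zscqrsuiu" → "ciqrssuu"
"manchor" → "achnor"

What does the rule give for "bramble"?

abelmr

The pattern: delete the first character, then sort the characters into alphabetical order.
"bramble" → "ramble" → "abelmr".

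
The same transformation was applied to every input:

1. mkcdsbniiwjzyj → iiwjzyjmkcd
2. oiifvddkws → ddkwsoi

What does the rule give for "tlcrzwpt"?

zwptt

Rule — swap the front and back halves of the string, then delete the last 3 characters.
Working it through for "tlcrzwpt": intermediate "zwpttlcr", final "zwptt".
(Check on "oiifvddkws": → "ddkwsoiifv" → "ddkwsoi" ✓)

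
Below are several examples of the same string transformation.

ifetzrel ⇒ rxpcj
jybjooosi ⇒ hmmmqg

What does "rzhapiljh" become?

yngjhf

Rule — shift every letter 2 places backward in the alphabet (wrapping around), then delete the first 3 characters.
Applying both steps to "rzhapiljh": "pxfyngjhf", then "yngjhf".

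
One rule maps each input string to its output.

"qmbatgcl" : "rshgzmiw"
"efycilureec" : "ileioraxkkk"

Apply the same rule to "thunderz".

Each output is the input with this applied: swap the first and last characters, then shift every letter 6 places forward in the alphabet (wrapping around).
Applying both steps to "thunderz": "zhundert", then "fnatjkxz".

fnatjkxz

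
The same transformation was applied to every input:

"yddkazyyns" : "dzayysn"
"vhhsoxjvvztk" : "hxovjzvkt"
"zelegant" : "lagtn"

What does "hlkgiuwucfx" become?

kuiuwfcx

Each output is the input with this applied: swap each adjacent pair of characters (1↔2, 3↔4, ...), then delete the first 3 characters.
"hlkgiuwucfx" → "lhgkuiuwfcx" → "kuiuwfcx".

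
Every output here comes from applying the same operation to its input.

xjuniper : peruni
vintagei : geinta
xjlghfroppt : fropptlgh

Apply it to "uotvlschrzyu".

schrzyutvl

The rule is to delete the first 2 characters, then move the first 3 characters to the end (rotate left by 3).
"uotvlschrzyu" → "tvlschrzyu" → "schrzyutvl".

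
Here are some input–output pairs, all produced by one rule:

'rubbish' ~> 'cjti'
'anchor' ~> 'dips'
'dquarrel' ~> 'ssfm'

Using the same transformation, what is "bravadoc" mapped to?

bepd

Looking at the pairs, the operation is to shift every letter 1 place forward in the alphabet (wrapping around), then keep only the last 4 characters.
Applying both steps to "bravadoc": "csbwbepd", then "bepd".
(Check on "anchor": → "bodips" → "dips" ✓)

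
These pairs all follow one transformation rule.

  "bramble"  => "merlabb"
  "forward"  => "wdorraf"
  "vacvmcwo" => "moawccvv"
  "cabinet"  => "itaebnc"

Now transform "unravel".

In each case the input is transformed by: take characters alternately from the front and the back (1st, last, 2nd, 2nd-last, ...), then swap the first and last characters.
For "unravel", step one produces "ulnerva"; step two turns that into "alnervu".

alnervu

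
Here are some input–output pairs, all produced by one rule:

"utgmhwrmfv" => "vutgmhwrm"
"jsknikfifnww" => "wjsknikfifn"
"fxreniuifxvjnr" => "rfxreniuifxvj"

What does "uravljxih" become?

Each output is the input with this applied: move the last character to the front, then delete the last character.
Doing the same to "uravljxih": "huravljx".
(Check on "jsknikfifnww": → "wjsknikfifnw" → "wjsknikfifn" ✓)

huravljx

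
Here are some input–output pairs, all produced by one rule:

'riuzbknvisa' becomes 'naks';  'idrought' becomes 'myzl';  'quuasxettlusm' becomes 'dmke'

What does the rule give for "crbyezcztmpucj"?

hmub

Rule — shift every letter 8 places backward in the alphabet (wrapping around), then keep only the last 4 characters.
Applying both steps to "crbyezcztmpucj": "ujtqwrurlehmub", then "hmub".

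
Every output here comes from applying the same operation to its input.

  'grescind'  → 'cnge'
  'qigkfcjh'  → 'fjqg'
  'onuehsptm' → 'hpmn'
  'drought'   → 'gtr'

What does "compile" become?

Each output is the input with this applied: move the first 3 characters to the end (rotate left by 3), then keep every other character starting from the second (positions 2nd, 4th, 6th, ...).
"compile" → "pilecom" → "ieo".

ieo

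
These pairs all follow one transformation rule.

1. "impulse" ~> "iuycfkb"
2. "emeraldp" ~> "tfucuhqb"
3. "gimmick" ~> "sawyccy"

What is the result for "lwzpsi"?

The rule is to shift every letter 10 places backward in the alphabet (wrapping around), then move the last 2 characters to the front (rotate right by 2).
On "lwzpsi": the first step gives "bmpfiy", and the second then gives "iybmpf".

iybmpf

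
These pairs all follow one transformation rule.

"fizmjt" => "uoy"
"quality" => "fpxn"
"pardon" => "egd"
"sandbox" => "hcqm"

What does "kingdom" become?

Rule — shift every letter 11 places backward in the alphabet (wrapping around), then keep every other character starting from the first (positions 1st, 3rd, 5th, ...).
"kingdom" → "zxcvsdb" → "zcsb".
(Check on "pardon": → "epgsdc" → "egd" ✓)

zcsb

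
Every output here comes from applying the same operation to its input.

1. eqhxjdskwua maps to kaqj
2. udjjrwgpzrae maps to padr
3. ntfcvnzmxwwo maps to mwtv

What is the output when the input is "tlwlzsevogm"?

vmlz

The transformation: keep one character in every 3, starting at position 2 (positions 2nd, 5th, 8th, ...), then move the last 2 characters to the front (rotate right by 2).
"tlwlzsevogm" → "lzvm" → "vmlz".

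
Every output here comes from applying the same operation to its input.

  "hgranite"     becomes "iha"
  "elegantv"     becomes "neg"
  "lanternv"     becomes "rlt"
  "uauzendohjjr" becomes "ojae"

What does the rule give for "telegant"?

ate

Each output is the input with this applied: swap the front and back halves of the string, then keep one character in every 3, starting at position 2 (positions 2nd, 5th, 8th, ...).
Applying both steps to "telegant": "ganttele", then "ate".
(Check on "uauzendohjjr": → "dohjjruauzen" → "ojae" ✓)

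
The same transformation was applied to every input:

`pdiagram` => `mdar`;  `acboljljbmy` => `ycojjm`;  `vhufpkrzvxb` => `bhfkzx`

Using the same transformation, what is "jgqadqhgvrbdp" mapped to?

The pattern: move the last character to the front, then keep every other character starting from the first (positions 1st, 3rd, 5th, ...).
For "jgqadqhgvrbdp", step one produces "pjgqadqhgvrbd"; step two turns that into "pgaqgrd".

pgaqgrd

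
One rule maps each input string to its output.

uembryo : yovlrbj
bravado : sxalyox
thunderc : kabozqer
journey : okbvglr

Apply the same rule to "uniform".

clojrkf

What's happening: shift every letter 3 places backward in the alphabet (wrapping around), then move the first 3 characters to the end (rotate left by 3).
Starting from "uniform": after the first operation, "rkfcloj"; after the second, "clojrkf".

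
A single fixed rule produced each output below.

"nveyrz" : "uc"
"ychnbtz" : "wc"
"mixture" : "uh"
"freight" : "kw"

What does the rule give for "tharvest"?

vw

Looking at the pairs, the operation is to shift every letter 3 places forward in the alphabet (wrapping around), then keep only the last 2 characters.
"tharvest" → "wkduyhvw" → "vw".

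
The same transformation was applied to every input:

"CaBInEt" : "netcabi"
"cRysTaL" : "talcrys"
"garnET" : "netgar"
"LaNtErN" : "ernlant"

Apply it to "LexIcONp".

onplexic

What's happening: move the last 3 characters to the front (rotate right by 3), then convert every letter to lowercase.
For "LexIcONp", step one produces "ONpLexIc"; step two turns that into "onplexic".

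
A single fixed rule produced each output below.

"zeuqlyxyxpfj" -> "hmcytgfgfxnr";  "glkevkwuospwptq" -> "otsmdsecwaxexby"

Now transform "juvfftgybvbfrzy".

Rule — shift every letter 8 places forward in the alphabet (wrapping around).
For "juvfftgybvbfrzy" the result is "rcdnnbogjdjnzhg".

rcdnnbogjdjnzhg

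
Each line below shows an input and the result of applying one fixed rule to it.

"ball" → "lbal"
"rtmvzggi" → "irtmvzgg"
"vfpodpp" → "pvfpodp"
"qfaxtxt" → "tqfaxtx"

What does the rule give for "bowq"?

In each case the input is transformed by: move the last character to the front.
Doing the same to "bowq": "qbow".

qbow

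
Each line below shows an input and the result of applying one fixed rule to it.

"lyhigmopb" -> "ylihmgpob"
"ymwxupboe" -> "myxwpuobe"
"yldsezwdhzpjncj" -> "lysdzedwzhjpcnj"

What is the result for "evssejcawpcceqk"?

vessjeacpwccqek

What's happening: swap each adjacent pair of characters (1↔2, 3↔4, ...).
"evssejcawpcceqk" → "vessjeacpwccqek".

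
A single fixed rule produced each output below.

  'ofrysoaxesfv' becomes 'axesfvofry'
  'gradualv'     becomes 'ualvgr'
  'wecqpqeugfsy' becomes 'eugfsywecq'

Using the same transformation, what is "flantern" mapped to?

ternfl

The transformation: swap the front and back halves of the string, then delete the last 2 characters.
Starting from "flantern": after the first operation, "ternflan"; after the second, "ternfl".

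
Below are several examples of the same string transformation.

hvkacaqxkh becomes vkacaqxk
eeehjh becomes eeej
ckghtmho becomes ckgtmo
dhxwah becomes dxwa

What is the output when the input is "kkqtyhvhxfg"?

kkqtyvxfg

The transformation: remove every "h".
For "kkqtyhvhxfg" the result is "kkqtyvxfg".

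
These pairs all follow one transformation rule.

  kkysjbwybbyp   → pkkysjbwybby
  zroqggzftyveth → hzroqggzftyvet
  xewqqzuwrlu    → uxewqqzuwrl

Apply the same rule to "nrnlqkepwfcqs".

snrnlqkepwfcq

Each output is the input with this applied: move the last character to the front.
For "nrnlqkepwfcqs" the result is "snrnlqkepwfcq".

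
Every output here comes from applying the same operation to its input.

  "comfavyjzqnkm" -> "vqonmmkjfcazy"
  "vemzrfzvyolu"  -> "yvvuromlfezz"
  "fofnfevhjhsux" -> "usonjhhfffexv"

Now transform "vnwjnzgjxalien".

The rule is to sort the characters into reverse alphabetical order, then move the first 2 characters to the end (rotate left by 2).
Working it through for "vnwjnzgjxalien": intermediate "zxwvnnnljjigea", final "wvnnnljjigeazx".

wvnnnljjigeazx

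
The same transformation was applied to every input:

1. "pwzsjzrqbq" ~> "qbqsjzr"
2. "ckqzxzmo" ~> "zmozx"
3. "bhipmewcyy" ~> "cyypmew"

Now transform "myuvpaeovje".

The transformation: delete the first 3 characters, then move the last 3 characters to the front (rotate right by 3).
On "myuvpaeovje": the first step gives "vpaeovje", and the second then gives "vjevpaeo".

vjevpaeo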